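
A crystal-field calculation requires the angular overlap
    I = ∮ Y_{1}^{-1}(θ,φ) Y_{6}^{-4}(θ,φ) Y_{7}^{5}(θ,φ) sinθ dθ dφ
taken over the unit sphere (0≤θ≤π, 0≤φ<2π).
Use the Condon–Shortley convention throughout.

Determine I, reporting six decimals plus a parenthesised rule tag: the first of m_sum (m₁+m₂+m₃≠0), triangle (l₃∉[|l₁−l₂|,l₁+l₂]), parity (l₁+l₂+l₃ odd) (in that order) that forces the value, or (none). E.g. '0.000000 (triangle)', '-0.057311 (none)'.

m-sum 0 ✓  L=14 even ✓  5≤7≤7 ✓
Π(2lᵢ+1) = 3×13×15 = 585
triangle coeff Δ(1,6,7) = 1/1365
Σ_t [0,0]: t=0:+1/518400 = 1/518400
(3j)²=7/195 [(1 6 7; 0 0 0)], sign=-1
Σ_t [0,0]: t=0:+1/14515200 = 1/14515200
(3j)²=22/455 [(1 6 7; -1 -4 5)], sign=+1
⇒ 4πI² = 66/65
I = (-1)√(66/65/(4π)) = -0.28425647
No selection rule forces the value: the integral is nonzero (none).

-0.284256 (none)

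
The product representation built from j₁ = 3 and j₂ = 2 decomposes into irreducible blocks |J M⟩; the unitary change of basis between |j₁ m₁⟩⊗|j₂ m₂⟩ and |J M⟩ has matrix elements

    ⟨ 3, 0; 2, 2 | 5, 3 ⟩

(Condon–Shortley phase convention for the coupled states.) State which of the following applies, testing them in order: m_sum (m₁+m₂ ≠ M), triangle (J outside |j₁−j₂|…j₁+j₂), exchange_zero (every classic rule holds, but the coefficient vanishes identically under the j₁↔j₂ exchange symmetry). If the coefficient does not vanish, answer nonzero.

m_sum

m-sum: m₁+m₂ = 0+2 = 2, M = 3  ✗ ⇒ coefficient is 0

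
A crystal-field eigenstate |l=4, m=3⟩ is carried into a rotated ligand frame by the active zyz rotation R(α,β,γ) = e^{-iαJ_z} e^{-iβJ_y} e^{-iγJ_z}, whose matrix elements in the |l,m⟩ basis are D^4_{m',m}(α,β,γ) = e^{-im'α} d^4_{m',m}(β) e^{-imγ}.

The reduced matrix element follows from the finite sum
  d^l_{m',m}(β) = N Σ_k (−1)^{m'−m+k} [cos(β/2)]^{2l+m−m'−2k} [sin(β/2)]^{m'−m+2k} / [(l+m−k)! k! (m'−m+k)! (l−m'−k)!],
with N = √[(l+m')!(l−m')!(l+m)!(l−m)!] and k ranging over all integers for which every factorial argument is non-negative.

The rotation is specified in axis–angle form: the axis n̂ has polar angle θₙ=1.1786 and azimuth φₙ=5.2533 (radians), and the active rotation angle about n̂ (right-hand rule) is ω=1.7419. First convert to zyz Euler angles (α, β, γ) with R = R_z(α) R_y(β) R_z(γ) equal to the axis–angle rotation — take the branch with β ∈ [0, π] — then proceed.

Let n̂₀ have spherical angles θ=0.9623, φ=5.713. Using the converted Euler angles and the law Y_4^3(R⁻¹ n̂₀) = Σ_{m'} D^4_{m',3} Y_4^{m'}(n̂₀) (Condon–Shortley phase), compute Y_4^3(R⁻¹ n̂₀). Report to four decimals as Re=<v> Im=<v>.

Axis–angle → zyz. n̂ = (sinθₙcosφₙ, sinθₙsinφₙ, cosθₙ) = (+0.475820, -0.792151, +0.382219), ω = 1.7419.
R = I cosω + sinω [n̂]ₓ + (1−cosω) n̂n̂ᵀ gives
  R = [+0.094685, -0.817738, -0.567750; -0.064463, +0.564079, -0.823201; +0.993418, +0.114544, +0.000696]
β = atan2(√(R₁₃²+R₂₃²), R₃₃) = 1.570100; α = atan2(R₂₃, R₁₃) mod 2π = 4.108619; γ = atan2(R₃₂, −R₃₁) mod 2π = 3.026797
Need the full column D^4_{m',3} for m'=−4..4 at α=4.1086, β=1.5701, γ=3.0268.
cos(β/2)=0.707353, sin(β/2)=0.706861
d^4_{-4,3}: single k=7 term ⇒ +0.176408;  D = +0.084558+0.154821i
d^4_{-3,3}: k∈[6..7] ⇒ +0.436891 -0.062326 = +0.374565;  D = -0.372546-0.038837i
d^4_{-2,3}: k∈[5..6] ⇒ +0.701072 -0.233365 = +0.467706;  D = +0.304030-0.355408i
d^4_{-1,3}: k∈[4..5] ⇒ +0.826796 -0.495388 = +0.331409;  D = +0.085001+0.320323i
d^4_{0,3}: k∈[3..4] ⇒ +0.740024 -0.738995 = +0.001030;  D = -0.000969-0.000348i
d^4_{1,3}: k∈[2..3] ⇒ +0.496769 -0.826796 = -0.330027;  D = -0.268095+0.192466i
d^4_{2,3}: k∈[1..2] ⇒ +0.234342 -0.702049 = -0.467706;  D = -0.008825-0.467623i
d^4_{3,3}: k∈[0..1] ⇒ +0.062674 -0.438109 = -0.375435;  D = +0.313025+0.207284i
d^4_{4,3}: single k=0 term ⇒ -0.177146;  D = -0.164369+0.066057i
Y_4^{m'}(θ=0.9623,φ=5.713) and Σ D·Y over m':
  (+0.0846+0.1548i)·(-0.1307+0.1521i)  (-0.3725-0.0388i)·(-0.0551+0.3914i)  (+0.3040-0.3554i)·(+0.1210+0.2635i)  (+0.0850+0.3203i)·(-0.1331-0.0854i)  (-0.0010-0.0003i)·(-0.3243+0.0000i)  (-0.2681+0.1925i)·(+0.1331-0.0854i)  (-0.0088-0.4676i)·(+0.1210-0.2635i)  (+0.3130+0.2073i)·(+0.0551+0.3914i)  (-0.1644+0.0661i)·(-0.1307-0.1521i)
Y_4^3(R⁻¹ n̂) = -0.028021-0.019167i

Re=-0.0280 Im=-0.0192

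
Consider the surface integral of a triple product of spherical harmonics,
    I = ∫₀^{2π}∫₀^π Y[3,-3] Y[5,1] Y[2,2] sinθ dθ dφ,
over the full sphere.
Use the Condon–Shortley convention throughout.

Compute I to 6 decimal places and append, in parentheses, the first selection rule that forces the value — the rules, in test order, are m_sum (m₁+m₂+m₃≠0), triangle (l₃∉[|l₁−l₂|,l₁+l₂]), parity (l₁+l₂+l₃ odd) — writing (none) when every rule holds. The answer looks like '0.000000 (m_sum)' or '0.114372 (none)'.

-0.023961 (none)

m-sum 0 ✓  L=10 even ✓  2≤2≤8 ✓
Π(2lᵢ+1) = 7×11×5 = 385
triangle coeff Δ(3,5,2) = 1/2310
Σ_t [3,3]: t=3:−1/144 = -1/144
(3j)²=10/231 [(3 5 2; 0 0 0)], sign=-1
Σ_t [6,6]: t=6:+1/17280 = 1/17280
(3j)²=1/2310 [(3 5 2; -3 1 2)], sign=+1
⇒ 4πI² = 5/693
I = (-1)√(5/693/(4π)) = -0.02396147
No selection rule forces the value: the integral is nonzero (none).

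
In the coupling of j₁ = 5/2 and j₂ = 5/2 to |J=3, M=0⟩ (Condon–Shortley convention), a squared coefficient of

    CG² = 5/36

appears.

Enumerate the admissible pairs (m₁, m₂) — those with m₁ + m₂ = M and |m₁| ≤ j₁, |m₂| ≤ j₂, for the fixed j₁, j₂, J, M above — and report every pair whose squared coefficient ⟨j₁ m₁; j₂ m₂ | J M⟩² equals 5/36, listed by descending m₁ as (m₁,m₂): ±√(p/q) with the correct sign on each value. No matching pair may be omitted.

Admissible pairs with m₁+m₂ = M = 0: (-5/2,5/2), (-3/2,3/2), (-1/2,1/2), (1/2,-1/2), (3/2,-3/2), (5/2,-5/2)
  (m₁,m₂)=(5/2,-5/2): CG² = 5/36, CG = +√(5/36)   ← matches the target
  (m₁,m₂)=(3/2,-3/2): CG² = 49/180, CG = +√(49/180)
  (m₁,m₂)=(1/2,-1/2): CG² = 4/45, CG = −√(4/45)
  (m₁,m₂)=(-1/2,1/2): CG² = 4/45, CG = −√(4/45)
  (m₁,m₂)=(-3/2,3/2): CG² = 49/180, CG = +√(49/180)
  (m₁,m₂)=(-5/2,5/2): CG² = 5/36, CG = +√(5/36)   ← matches the target
Pairs with CG² = 5/36: (5/2,-5/2): +√(5/36); (-5/2,5/2): +√(5/36)

(5/2,-5/2): +√(5/36); (-5/2,5/2): +√(5/36)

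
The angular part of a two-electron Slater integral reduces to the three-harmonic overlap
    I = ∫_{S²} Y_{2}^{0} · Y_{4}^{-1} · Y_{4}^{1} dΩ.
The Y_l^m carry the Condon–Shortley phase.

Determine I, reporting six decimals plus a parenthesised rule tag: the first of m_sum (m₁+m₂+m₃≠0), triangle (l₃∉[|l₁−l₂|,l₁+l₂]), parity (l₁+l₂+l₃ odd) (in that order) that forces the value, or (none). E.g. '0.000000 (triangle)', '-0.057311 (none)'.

Checks pass: Σm=0; 10 even; l₃=4∈[2,6].
(2·2+1)(2·4+1)(2·4+1) = 405
Δ: 2! 2! 6! / 11! → 1/13860
sum: t=0:+1/192 t=1:−1/36 t=2:+1/192 = -5/288
3j²(2 4 4; 0 0 0) = Δ·Π!·Σ² = 20/693  (sign -1)
sum: t=0:+1/144 t=1:−1/48 t=2:+1/480 = -17/1440
3j²(2 4 4; 0 -1 1) = Δ·Π!·Σ² = 289/13860  (sign +1)
combine: 4πI² = 405·20/693·289/13860 = 1445/5929
take √, sign -1: I = -0.13926381
No selection rule forces the value: the integral is nonzero (none).

-0.139264 (none)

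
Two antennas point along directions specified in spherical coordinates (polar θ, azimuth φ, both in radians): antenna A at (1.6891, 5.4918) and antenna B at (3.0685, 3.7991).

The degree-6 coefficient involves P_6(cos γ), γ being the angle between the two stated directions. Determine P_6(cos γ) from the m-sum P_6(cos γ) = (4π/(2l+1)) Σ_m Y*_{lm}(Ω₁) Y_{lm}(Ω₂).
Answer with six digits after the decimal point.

-0.237426

Expand P_6 via completeness: Σ_{m} conj(Y_{6,m}) at Ω₁ times Y_{6,m} at Ω₂ —
  [-6]  conj(Y_{6,-6})(Ω₁) = 0.01663 + 0.46288j ; Y_{6,-6}(Ω₂) = -0.00000 + 0.00000j ; Δ = -0.00000 - 0.00000j
  [-5]  conj(Y_{6,-5})(Ω₁) = 0.13075 - 0.13883j ; Y_{6,-5}(Ω₂) = -0.00000 + 0.00000j ; Δ = -0.00000 + 0.00000j
  [-4]  conj(Y_{6,-4})(Ω₁) = 0.29367 - 0.00703j ; Y_{6,-4}(Ω₂) = -0.00009 - 0.00005j ; Δ = -0.00003 - 0.00001j
  [-3]  conj(Y_{6,-3})(Ω₁) = -0.15424 - 0.14879j ; Y_{6,-3}(Ω₂) = -0.00079 - 0.00185j ; Δ = -0.00015 + 0.00040j
  [-2]  conj(Y_{6,-2})(Ω₁) = -0.00291 - 0.24267j ; Y_{6,-2}(Ω₂) = 0.00692 - 0.02646j ; Δ = -0.00644 - 0.00160j
  [-1]  conj(Y_{6,-1})(Ω₁) = -0.15572 + 0.15760j ; Y_{6,-1}(Ω₂) = 0.18546 - 0.14320j ; Δ = -0.00631 + 0.05153j
  [+0]  conj(Y_{6,0})(Ω₁) = -0.22871 + 0.00000j ; Y_{6,0}(Ω₂) = 0.96083 + 0.00000j ; Δ = -0.21975 + 0.00000j
  [+1]  conj(Y_{6,1})(Ω₁) = 0.15572 + 0.15760j ; Y_{6,1}(Ω₂) = -0.18546 - 0.14320j ; Δ = -0.00631 - 0.05153j
  [+2]  conj(Y_{6,2})(Ω₁) = -0.00291 + 0.24267j ; Y_{6,2}(Ω₂) = 0.00692 + 0.02646j ; Δ = -0.00644 + 0.00160j
  [+3]  conj(Y_{6,3})(Ω₁) = 0.15424 - 0.14879j ; Y_{6,3}(Ω₂) = 0.00079 - 0.00185j ; Δ = -0.00015 - 0.00040j
  [+4]  conj(Y_{6,4})(Ω₁) = 0.29367 + 0.00703j ; Y_{6,4}(Ω₂) = -0.00009 + 0.00005j ; Δ = -0.00003 + 0.00001j
  [+5]  conj(Y_{6,5})(Ω₁) = -0.13075 - 0.13883j ; Y_{6,5}(Ω₂) = 0.00000 + 0.00000j ; Δ = -0.00000 - 0.00000j
  [+6]  conj(Y_{6,6})(Ω₁) = 0.01663 - 0.46288j ; Y_{6,6}(Ω₂) = -0.00000 - 0.00000j ; Δ = -0.00000 + 0.00000j
Σ over m = -0.24562 - 0.00000j; ×(4π/13) → -0.23743 - 0.00000j. Real part: -0.237426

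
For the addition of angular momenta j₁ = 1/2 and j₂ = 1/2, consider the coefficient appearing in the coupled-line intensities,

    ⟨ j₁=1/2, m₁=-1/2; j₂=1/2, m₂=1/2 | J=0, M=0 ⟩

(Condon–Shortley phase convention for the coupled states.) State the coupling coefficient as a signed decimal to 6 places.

−√(1/2) ≈ -0.707107

√[1·1!0!0!/2! · 0!1!1!0!0!0!] = √(1/2)
  +(−1)^1/∏(1,0,0,0,0,0)! = -1  (running -1)
⟨..|..⟩ = √(1/2)·(-1) = -0.707107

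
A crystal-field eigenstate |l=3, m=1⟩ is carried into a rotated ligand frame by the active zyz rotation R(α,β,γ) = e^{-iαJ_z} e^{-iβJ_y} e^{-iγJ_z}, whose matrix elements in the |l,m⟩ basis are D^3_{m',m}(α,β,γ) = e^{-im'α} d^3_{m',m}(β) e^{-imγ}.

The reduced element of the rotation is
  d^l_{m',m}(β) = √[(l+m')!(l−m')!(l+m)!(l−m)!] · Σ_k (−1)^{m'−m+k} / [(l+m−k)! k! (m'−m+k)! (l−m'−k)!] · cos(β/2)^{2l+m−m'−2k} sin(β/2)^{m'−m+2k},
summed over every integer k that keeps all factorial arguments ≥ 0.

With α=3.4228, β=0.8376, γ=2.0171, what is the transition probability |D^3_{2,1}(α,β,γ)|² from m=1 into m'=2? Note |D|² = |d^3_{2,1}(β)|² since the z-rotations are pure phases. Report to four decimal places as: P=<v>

P=0.2441

Split into d^3_{2,1}(β=0.8376) × two z-phases.
With c≡cos(β/2)=0.913578 and s≡sin(β/2)=0.406664, N=[120·1·24·2]^{1/2}=75.894664
k: max(0,(1)−(2))=0 … min(3+(1),3−(2))=1
  k=0: (−1)^1·75.8947/(24)·0.9136^5·0.4067^1 = -0.818396
  k=1: (−1)^2·75.8947/(12)·0.9136^3·0.4067^3 = +0.324321
d^3_{2,1}(0.8376) = -0.818396 +0.324321 = -0.494075
|D^3_{2,1}|² = |d^3_{2,1}(β)|² = (-0.494075)² = 0.244110 (the z-rotation phases have unit modulus)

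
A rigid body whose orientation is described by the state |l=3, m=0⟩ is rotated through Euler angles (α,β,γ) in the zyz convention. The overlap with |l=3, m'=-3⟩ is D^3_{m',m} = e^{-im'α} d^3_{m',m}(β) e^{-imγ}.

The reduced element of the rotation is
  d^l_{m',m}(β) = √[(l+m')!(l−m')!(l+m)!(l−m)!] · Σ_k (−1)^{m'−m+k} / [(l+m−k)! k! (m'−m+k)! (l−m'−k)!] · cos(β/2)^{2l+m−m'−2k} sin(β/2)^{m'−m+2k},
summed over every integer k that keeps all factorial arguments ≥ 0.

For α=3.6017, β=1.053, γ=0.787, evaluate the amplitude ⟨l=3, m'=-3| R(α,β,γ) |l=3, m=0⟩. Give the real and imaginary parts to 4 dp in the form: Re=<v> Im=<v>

Re=-0.0694 Im=-0.3601

Split into d^3_{-3,0}(β=1.0530) × two z-phases.
Half-angle: c=0.864571, s=0.502510. N=√(1·720·6·6)=160.996894
Admissible k: 3..3 (factorial args all ≥0)
  k=3: (−1)^0·160.9969/(36)·0.8646^3·0.5025^3 = +0.366735
d^3_{-3,0}(1.0530) = +0.366735
Attach z-rotation phases: D = e^{-i(-3)(3.6017)}·(+0.366735)·e^{-i(0)(0.7870)} = -0.069432-0.360103i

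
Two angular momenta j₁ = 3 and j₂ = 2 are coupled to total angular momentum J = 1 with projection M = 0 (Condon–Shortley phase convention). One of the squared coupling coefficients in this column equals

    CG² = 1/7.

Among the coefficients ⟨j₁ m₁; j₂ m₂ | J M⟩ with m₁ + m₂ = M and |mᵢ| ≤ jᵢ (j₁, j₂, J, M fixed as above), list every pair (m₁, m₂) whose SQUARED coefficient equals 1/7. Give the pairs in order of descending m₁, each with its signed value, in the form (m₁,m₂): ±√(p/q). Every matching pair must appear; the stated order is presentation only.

Admissible pairs with m₁+m₂ = M = 0: (-2,2), (-1,1), (0,0), (1,-1), (2,-2)
  (m₁,m₂)=(2,-2): CG² = 1/7, CG = +√(1/7)   ← matches the target
  (m₁,m₂)=(1,-1): CG² = 8/35, CG = −√(8/35)
  (m₁,m₂)=(0,0): CG² = 9/35, CG = +√(9/35)
  (m₁,m₂)=(-1,1): CG² = 8/35, CG = −√(8/35)
  (m₁,m₂)=(-2,2): CG² = 1/7, CG = +√(1/7)   ← matches the target
Pairs with CG² = 1/7: (2,-2): +√(1/7); (-2,2): +√(1/7)

(2,-2): +√(1/7); (-2,2): +√(1/7)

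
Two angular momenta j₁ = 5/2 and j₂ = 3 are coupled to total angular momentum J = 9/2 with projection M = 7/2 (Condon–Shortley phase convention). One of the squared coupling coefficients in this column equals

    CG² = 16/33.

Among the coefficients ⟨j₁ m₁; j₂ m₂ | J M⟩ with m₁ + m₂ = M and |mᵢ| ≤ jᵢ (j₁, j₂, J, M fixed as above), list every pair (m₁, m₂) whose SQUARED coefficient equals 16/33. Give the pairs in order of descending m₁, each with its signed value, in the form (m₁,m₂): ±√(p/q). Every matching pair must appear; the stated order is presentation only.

(1/2,3): −√(16/33)

Admissible pairs with m₁+m₂ = M = 7/2: (1/2,3), (3/2,2), (5/2,1)
  (m₁,m₂)=(5/2,1): CG² = 50/99, CG = +√(50/99)
  (m₁,m₂)=(3/2,2): CG² = 1/99, CG = −√(1/99)
  (m₁,m₂)=(1/2,3): CG² = 16/33, CG = −√(16/33)   ← matches the target
Pairs with CG² = 16/33: (1/2,3): −√(16/33)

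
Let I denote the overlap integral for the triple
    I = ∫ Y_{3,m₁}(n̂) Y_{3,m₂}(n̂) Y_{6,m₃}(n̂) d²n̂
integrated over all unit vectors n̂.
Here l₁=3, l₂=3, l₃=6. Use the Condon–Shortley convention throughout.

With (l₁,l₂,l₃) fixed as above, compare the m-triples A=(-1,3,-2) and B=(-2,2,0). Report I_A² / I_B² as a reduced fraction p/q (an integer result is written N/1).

7/9

Shared (l₁,l₂,l₃)=(3,3,6): N and (l;000)² cancel in I_A²/I_B².
A: Δ = 0!·6!·6!/13! = 1/12012; Racah Σ t=0..0: t=0:+1/34560 = 1/34560; ⇒ 3j(3 3 6; -1 3 -2)² = 1/429, sgn +1
B: Δ = 0!·6!·6!/13! = 1/12012; Racah Σ t=0..0: t=0:+1/14400 = 1/14400; ⇒ 3j(3 3 6; -2 2 0)² = 3/1001, sgn +1
I_A²/I_B² = (1/429)/(3/1001) = 7/9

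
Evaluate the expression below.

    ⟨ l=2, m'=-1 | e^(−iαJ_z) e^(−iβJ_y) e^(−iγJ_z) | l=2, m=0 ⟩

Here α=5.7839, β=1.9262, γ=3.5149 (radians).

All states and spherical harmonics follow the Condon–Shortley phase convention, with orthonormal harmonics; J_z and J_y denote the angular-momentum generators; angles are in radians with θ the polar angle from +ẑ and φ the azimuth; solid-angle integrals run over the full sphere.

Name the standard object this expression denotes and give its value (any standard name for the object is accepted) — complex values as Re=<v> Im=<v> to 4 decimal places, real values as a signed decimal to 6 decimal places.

This is a Wigner D-matrix element — the rotation-matrix element ⟨l m'| R(α,β,γ) |l m⟩ in the angular-momentum basis.
First d^2_{-1,0}(β=1.9262), then the phase factors e^{-i(-1)α} and e^{-i(0)γ}:
With c≡cos(β/2)=0.570978 and s≡sin(β/2)=0.820966, N=[1·6·2·2]^{1/2}=4.898979
k∈{1,2} keeps every argument non-negative
  k=1: (−1)^0·4.8990/(2)·0.5710^3·0.8210^1 = +0.374333
  k=2: (−1)^1·4.8990/(2)·0.5710^1·0.8210^3 = -0.773873
d^2_{-1,0}(1.9262) = +0.374333 -0.773873 = -0.399540
Attach z-rotation phases: D = e^{-i(-1)(5.7839)}·(-0.399540)·e^{-i(0)(3.5149)} = -0.350766+0.191299i

Wigner D-matrix element, Re=-0.3508 Im=0.1913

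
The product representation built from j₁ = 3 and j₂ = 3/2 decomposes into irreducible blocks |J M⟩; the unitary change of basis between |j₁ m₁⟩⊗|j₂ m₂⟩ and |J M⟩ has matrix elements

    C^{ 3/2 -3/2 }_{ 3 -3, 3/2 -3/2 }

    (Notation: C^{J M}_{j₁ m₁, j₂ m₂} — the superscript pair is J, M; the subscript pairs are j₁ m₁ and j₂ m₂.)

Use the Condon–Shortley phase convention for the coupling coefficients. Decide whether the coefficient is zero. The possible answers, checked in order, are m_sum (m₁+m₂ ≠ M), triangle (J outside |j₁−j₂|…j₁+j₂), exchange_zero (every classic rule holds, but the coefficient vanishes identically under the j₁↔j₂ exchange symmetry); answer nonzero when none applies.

m-sum: m₁+m₂ = -3+(-3/2) = -9/2, M = -3/2  ✗ ⇒ coefficient is 0

m_sum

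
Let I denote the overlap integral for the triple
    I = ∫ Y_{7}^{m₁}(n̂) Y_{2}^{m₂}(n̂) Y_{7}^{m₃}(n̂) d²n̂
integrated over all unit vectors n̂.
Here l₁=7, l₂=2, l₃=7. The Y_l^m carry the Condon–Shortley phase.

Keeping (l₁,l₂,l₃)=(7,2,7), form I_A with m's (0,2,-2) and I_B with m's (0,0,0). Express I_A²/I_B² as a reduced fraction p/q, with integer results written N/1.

l's match ⇒ only the (l;m) 3-j factors differ between A and B.
A: triangle coeff Δ(7,2,7) = 1/185640; Σ_t [2,2]: t=2:+1/2419200 = 1/2419200; (3j)²=27/1105 [(7 2 7; 0 2 -2)], sign=-1
B: triangle coeff Δ(7,2,7) = 1/185640; Σ_t [0,2]: t=0:+1/2419200 t=1:−1/518400 t=2:+1/2419200 = -1/907200; (3j)²=56/3315 [(7 2 7; 0 0 0)], sign=+1
I_A²/I_B² = (27/1105)/(56/3315) = 81/56

81/56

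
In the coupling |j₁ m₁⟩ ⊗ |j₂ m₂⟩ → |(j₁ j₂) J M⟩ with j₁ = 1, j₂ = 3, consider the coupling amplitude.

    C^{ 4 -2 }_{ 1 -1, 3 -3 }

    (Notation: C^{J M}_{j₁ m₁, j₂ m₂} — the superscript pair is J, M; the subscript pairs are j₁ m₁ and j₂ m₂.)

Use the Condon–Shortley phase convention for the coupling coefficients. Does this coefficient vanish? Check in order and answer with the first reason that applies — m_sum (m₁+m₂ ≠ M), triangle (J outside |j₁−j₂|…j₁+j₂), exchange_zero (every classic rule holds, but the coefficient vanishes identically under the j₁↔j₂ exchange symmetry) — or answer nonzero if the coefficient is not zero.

m-sum: m₁+m₂ = -1+(-3) = -4, M = -2  ✗ ⇒ coefficient is 0

m_sum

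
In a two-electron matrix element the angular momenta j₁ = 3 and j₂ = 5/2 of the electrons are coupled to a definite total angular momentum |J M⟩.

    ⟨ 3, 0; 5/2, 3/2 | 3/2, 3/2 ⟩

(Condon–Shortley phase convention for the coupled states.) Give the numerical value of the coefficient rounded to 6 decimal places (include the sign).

j₁+j₂−J=4  J+j₁−j₂=2  J−j₁+j₂=1  j₁+j₂+J+1=8
(j₁±m₁, j₂±m₂, J±M) = (3,3,4,1,3,0)
P² = 864/35
sum k=3..3:
  [3] −1/12 = -1/12
S = -1/12
C² = P²·S² = 6/35 ; C = -0.414039

−√(6/35) = -0.414039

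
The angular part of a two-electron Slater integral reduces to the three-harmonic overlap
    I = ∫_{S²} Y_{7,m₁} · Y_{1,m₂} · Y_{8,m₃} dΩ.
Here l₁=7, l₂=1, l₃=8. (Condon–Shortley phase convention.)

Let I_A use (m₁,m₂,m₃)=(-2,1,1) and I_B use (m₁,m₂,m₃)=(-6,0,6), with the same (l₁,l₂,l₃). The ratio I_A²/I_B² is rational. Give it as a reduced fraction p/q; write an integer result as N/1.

3/4

Shared (l₁,l₂,l₃)=(7,1,8): N and (l;000)² cancel in I_A²/I_B².
A: Δ = 0!·14!·2!/17! = 1/2040; Racah Σ t=0..0: t=0:+1/87091200 = 1/87091200; ⇒ 3j(7 1 8; -2 1 1)² = 7/680, sgn -1
B: Δ = 0!·14!·2!/17! = 1/2040; Racah Σ t=0..0: t=0:+1/6227020800 = 1/6227020800; ⇒ 3j(7 1 8; -6 0 6)² = 7/510, sgn +1
I_A²/I_B² = (7/680)/(7/510) = 3/4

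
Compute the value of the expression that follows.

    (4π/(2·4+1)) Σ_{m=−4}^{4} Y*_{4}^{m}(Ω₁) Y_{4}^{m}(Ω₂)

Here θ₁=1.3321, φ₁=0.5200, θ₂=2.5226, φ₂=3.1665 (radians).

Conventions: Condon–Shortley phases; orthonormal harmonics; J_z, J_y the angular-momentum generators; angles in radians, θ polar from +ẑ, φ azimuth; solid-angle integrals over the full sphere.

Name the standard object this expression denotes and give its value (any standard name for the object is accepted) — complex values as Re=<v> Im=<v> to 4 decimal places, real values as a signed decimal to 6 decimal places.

Legendre polynomial (addition theorem), -0.419454

This sum is the spherical-harmonic addition theorem: it equals the Legendre polynomial P_l(cos γ) of the angle γ between the two directions.
Term-by-term m-sum for l=4 (normalisation 4π/9 = 1.396263):
  m=-4: (-0.19228 + 0.34440j) × (0.04990 - 0.00499j) = -0.00788 + 0.01815j  (running Σ = -0.00788 + 0.01815j)
  m=-3: (0.00293 + 0.27146j) × (0.19857 - 0.01487j) = 0.00462 + 0.05386j  (running Σ = -0.00326 + 0.07201j)
  m=-2: (-0.09731 - 0.16579j) × (0.40981 - 0.02043j) = -0.04327 - 0.06595j  (running Σ = -0.04653 + 0.00605j)
  m=-1: (-0.24605 - 0.14088j) × (0.36730 - 0.00915j) = -0.09166 - 0.04949j  (running Σ = -0.13819 - 0.04344j)
  m=0: (0.15152 + 0.00000j) × (-0.15861 + 0.00000j) = -0.02403 + 0.00000j  (running Σ = -0.16222 - 0.04344j)
  m=1: (0.24605 - 0.14088j) × (-0.36730 - 0.00915j) = -0.09166 + 0.04949j  (running Σ = -0.25388 + 0.00605j)
  m=2: (-0.09731 + 0.16579j) × (0.40981 + 0.02043j) = -0.04327 + 0.06595j  (running Σ = -0.29715 + 0.07201j)
  m=3: (-0.00293 + 0.27146j) × (-0.19857 - 0.01487j) = 0.00462 - 0.05386j  (running Σ = -0.29253 + 0.01815j)
  m=4: (-0.19228 - 0.34440j) × (0.04990 + 0.00499j) = -0.00788 - 0.01815j  (running Σ = -0.30041 + 0.00000j)
Accumulated sum -0.30041 + 0.00000j; after 4π/(2l+1) scaling, -0.41945 + 0.00000j ⇒ P_4 = -0.419454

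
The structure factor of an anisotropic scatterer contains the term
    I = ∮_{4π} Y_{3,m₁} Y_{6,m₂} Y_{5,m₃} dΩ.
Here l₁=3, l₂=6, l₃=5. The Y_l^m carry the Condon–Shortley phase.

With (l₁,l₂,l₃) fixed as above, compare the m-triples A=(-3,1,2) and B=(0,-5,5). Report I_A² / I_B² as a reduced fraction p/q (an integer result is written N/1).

49/99

Shared (l₁,l₂,l₃)=(3,6,5): N and (l;000)² cancel in I_A²/I_B².
A: Δ = 4!·2!·8!/15! = 1/675675; Racah Σ t=4..4: t=4:+1/34560 = 1/34560; ⇒ 3j(3 6 5; -3 1 2)² = 7/429, sgn -1
B: Δ = 4!·2!·8!/15! = 1/675675; Racah Σ t=1..1: t=1:−1/483840 = -1/483840; ⇒ 3j(3 6 5; 0 -5 5)² = 3/91, sgn -1
I_A²/I_B² = (7/429)/(3/91) = 49/99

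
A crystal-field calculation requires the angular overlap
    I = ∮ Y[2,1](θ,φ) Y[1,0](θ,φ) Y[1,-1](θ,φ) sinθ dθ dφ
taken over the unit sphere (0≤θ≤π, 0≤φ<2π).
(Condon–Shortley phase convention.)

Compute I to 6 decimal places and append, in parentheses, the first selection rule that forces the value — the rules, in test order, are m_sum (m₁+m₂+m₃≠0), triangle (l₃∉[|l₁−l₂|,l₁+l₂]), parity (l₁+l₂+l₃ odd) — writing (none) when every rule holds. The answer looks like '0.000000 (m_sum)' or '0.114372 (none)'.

-0.218510 (none)

m-sum 0 ✓  L=4 even ✓  1≤1≤3 ✓
Π(2lᵢ+1) = 5×3×3 = 45
triangle coeff Δ(2,1,1) = 1/30
Σ_t [1,1]: t=1:−1/1 = -1/1
(3j)²=2/15 [(2 1 1; 0 0 0)], sign=+1
Σ_t [1,1]: t=1:−1/2 = -1/2
(3j)²=1/10 [(2 1 1; 1 0 -1)], sign=-1
⇒ 4πI² = 3/5
I = (-1)√(3/5/(4π)) = -0.21850969
No selection rule forces the value: the integral is nonzero (none).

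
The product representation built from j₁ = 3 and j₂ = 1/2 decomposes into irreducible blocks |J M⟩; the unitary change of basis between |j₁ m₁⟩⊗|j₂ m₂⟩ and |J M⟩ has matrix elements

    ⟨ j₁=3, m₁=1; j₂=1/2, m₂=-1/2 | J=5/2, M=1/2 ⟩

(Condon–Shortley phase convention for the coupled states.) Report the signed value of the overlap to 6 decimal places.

√[6·1!5!0!/7! · 4!2!0!1!3!2!] = √(576/7)
  +(−1)^0/∏(0,1,2,0,3,0)! = 1/12  (running 1/12)
⟨..|..⟩ = √(576/7)·(1/12) = +0.755929

+0.755929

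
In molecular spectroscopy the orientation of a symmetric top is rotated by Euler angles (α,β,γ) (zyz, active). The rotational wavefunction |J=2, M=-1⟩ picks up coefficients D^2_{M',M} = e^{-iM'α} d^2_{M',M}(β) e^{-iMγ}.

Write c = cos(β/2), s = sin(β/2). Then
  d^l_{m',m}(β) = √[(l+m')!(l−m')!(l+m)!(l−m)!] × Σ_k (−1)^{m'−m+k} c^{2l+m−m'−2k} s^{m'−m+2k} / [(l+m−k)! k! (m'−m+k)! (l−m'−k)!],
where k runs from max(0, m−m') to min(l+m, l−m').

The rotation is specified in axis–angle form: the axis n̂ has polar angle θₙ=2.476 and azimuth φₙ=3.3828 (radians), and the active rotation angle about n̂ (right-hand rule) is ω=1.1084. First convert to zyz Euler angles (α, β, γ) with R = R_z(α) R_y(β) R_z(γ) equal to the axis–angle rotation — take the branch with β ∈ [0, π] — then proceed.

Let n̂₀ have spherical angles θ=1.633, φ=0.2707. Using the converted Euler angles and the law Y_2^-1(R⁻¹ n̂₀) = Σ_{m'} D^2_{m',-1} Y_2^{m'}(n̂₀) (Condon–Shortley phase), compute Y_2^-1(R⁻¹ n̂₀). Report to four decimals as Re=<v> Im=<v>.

Axis–angle → zyz. n̂ = (sinθₙcosφₙ, sinθₙsinφₙ, cosθₙ) = (-0.599648, -0.147511, -0.786551), ω = 1.1084.
R = I cosω + sinω [n̂]ₓ + (1−cosω) n̂n̂ᵀ gives
  R = [+0.645266, +0.752948, +0.129231; -0.654956, +0.458147, +0.600944; +0.393273, -0.472410, +0.788775]
β = atan2(√(R₁₃²+R₂₃²), R₃₃) = 0.661983; α = atan2(R₂₃, R₁₃) mod 2π = 1.358975; γ = atan2(R₃₂, −R₃₁) mod 2π = 4.018153
Need the full column D^2_{m',-1} for m'=−2..2 at α=1.3590, β=0.6620, γ=4.0182.
cos(β/2)=0.945721, sin(β/2)=0.324981
d^2_{-2,-1}: single k=1 term ⇒ +0.549764;  D = +0.494333+0.240572i
d^2_{-1,-1}: k∈[0..1] ⇒ +0.799929 -0.283376 = +0.516553;  D = +0.318638-0.406567i
d^2_{0,-1}: k∈[0..1] ⇒ -0.673321 +0.079508 = -0.593813;  D = +0.379920+0.456370i
d^2_{1,-1}: k∈[0..1] ⇒ +0.283376 -0.011154 = +0.272222;  D = -0.241155+0.126289i
d^2_{2,-1}: single k=0 term ⇒ -0.064918;  D = -0.017353-0.062556i
Y_2^{m'}(θ=1.633,φ=0.2707) and Σ D·Y over m':
  (+0.4943+0.2406i)·(+0.3298-0.1983i)  (+0.3186-0.4066i)·(-0.0462+0.0128i)  (+0.3799+0.4564i)·(-0.3117+0.0000i)  (-0.2412+0.1263i)·(+0.0462+0.0128i)  (-0.0174-0.0626i)·(+0.3298+0.1983i)
Y_2^-1(R⁻¹ n̂) = +0.076697-0.159425i

Re=0.0767 Im=-0.1594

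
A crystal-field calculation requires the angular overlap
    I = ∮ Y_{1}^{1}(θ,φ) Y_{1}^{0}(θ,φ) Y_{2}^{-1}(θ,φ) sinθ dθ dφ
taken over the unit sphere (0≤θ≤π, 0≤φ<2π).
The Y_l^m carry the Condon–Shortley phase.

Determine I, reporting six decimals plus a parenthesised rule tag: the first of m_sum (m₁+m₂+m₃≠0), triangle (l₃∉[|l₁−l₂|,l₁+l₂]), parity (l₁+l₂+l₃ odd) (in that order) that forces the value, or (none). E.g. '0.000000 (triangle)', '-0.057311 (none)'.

-0.218510 (none)

Rules hold: Σm=0, L=4 even, 0≤2≤2.
N = 3·3·5 = 45
Δ = 0!·2!·2!/5! = 1/30
Racah Σ t=0..0: t=0:+1/1 = 1/1
⇒ 3j(1 1 2; 0 0 0)² = 2/15, sgn +1
Racah Σ t=0..0: t=0:+1/2 = 1/2
⇒ 3j(1 1 2; 1 0 -1)² = 1/10, sgn -1
4πI² = N·(3j₀)²·(3jₘ)² = 3/5
I = -1·√(0.6/4π) = -0.21850969
No selection rule forces the value: the integral is nonzero (none).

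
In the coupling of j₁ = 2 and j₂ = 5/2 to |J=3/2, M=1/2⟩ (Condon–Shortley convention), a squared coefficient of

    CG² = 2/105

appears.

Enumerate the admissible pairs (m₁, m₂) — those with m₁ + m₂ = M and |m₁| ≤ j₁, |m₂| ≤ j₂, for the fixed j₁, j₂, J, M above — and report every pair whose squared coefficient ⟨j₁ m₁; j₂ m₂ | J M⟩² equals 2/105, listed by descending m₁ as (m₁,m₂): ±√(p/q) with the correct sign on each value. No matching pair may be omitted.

Admissible pairs with m₁+m₂ = M = 1/2: (-2,5/2), (-1,3/2), (0,1/2), (1,-1/2), (2,-3/2)
  (m₁,m₂)=(2,-3/2): CG² = 32/105, CG = +√(32/105)
  (m₁,m₂)=(1,-1/2): CG² = 5/21, CG = −√(5/21)
  (m₁,m₂)=(0,1/2): CG² = 2/35, CG = +√(2/35)
  (m₁,m₂)=(-1,3/2): CG² = 2/105, CG = +√(2/105)   ← matches the target
  (m₁,m₂)=(-2,5/2): CG² = 8/21, CG = −√(8/21)
Pairs with CG² = 2/105: (-1,3/2): +√(2/105)

(-1,3/2): +√(2/105)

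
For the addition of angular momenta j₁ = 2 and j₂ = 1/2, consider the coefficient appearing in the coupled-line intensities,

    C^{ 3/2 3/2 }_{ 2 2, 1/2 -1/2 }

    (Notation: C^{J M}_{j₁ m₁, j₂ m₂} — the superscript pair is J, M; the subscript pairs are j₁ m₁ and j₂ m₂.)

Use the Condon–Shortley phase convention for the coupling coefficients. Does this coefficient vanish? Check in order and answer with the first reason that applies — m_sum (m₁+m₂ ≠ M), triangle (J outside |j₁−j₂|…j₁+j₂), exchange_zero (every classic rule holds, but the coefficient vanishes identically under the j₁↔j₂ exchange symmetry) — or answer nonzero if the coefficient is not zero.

m-sum: m₁+m₂ = 2+(-1/2) = 3/2, M = 3/2  ✓
triangle: |j₁−j₂| = 3/2 ≤ J = 3/2 ≤ j₁+j₂ = 5/2  ✓
exchange: j₁≠j₂ or m₁≠m₂ — the exchange symmetry imposes no constraint here
value check: CG = +√(4/5) = +0.894427 ≠ 0

nonzero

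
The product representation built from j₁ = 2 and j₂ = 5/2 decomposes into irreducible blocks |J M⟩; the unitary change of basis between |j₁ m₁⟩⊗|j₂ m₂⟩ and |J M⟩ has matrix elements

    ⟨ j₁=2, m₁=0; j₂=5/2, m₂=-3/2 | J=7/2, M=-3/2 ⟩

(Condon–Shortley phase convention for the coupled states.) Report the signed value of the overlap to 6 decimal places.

+0.534522

j₁+j₂−J=1  J+j₁−j₂=3  J−j₁+j₂=4  j₁+j₂+J+1=9
(j₁±m₁, j₂±m₂, J±M) = (2,2,1,4,2,5)
P² = 512/7
sum k=0..1:
  [0] +1/12 = 1/12
  [1] −1/48 = -1/48
S = 1/16
C² = P²·S² = 2/7 ; C = +0.534522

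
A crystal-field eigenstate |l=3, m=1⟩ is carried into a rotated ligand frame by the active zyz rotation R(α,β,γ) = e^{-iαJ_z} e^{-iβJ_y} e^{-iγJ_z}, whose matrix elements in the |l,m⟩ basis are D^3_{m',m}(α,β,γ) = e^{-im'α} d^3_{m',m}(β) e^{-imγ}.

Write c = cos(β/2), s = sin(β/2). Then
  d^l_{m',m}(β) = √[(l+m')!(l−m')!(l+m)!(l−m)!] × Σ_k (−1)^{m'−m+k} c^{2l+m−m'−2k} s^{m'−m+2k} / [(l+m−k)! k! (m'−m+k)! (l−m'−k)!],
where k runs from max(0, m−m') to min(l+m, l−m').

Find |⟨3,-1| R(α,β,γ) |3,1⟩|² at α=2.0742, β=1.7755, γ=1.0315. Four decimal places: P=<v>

P=0.1317

D^3_{-1,1}(2.0742,1.7755,1.0315) = e^{-i·-1·2.0742}·d^3_{-1,1}(1.7755)·e^{-i·1·1.0315}. Compute d first:
c=cos(1.775500/2)=0.631159, s=sin(1.775500/2)=0.775654; N=√[2·24·24·2]=48.000000
k∈{2,3,4} keeps every argument non-negative
  k=2: (−1)^0·48.0000/(8)·0.6312^4·0.7757^2 = +0.572851
  k=3: (−1)^1·48.0000/(6)·0.6312^2·0.7757^4 = -1.153556
  k=4: (−1)^2·48.0000/(48)·0.6312^0·0.7757^6 = +0.217774
d^3_{-1,1}(1.7755) = +0.572851 -1.153556 +0.217774 = -0.362930
|D^3_{-1,1}|² = |d^3_{-1,1}(β)|² = (-0.362930)² = 0.131719 (the z-rotation phases have unit modulus)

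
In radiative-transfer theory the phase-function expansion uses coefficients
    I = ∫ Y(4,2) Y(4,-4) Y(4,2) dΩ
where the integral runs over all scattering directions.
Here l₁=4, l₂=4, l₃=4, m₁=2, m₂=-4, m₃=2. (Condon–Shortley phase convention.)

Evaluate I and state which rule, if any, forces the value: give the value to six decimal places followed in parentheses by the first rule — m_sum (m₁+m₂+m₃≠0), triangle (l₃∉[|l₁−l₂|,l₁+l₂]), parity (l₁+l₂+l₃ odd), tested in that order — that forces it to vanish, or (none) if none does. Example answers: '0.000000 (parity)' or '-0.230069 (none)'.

0.190983 (none)

Rules hold: Σm=0, L=12 even, 0≤4≤8.
N = 9·9·9 = 729
Δ = 4!·4!·4!/13! = 1/450450
Racah Σ t=0..4: t=0:+1/13824 t=1:−1/216 t=2:+1/64 t=3:−1/216 t=4:+1/13824 = 5/768
⇒ 3j(4 4 4; 0 0 0)² = 18/1001, sgn +1
Racah Σ t=0..0: t=0:+1/2304 = 1/2304
⇒ 3j(4 4 4; 2 -4 2)² = 5/143, sgn +1
4πI² = N·(3j₀)²·(3jₘ)² = 65610/143143
I = +1·√(0.458353/4π) = 0.19098314
No selection rule forces the value: the integral is nonzero (none).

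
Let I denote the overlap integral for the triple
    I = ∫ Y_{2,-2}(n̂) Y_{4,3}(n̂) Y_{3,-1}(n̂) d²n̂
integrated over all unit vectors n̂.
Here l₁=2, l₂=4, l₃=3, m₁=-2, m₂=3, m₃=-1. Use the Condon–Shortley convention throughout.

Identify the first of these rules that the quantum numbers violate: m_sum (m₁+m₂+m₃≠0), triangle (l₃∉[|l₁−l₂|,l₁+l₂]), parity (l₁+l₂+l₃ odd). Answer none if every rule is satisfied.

parity

Σmᵢ = 0  ✓
l₃∈[|l₁−l₂|,l₁+l₂]=[2,6], have l₃=3  ✓
Σlᵢ = 9 ⇒ odd  ✗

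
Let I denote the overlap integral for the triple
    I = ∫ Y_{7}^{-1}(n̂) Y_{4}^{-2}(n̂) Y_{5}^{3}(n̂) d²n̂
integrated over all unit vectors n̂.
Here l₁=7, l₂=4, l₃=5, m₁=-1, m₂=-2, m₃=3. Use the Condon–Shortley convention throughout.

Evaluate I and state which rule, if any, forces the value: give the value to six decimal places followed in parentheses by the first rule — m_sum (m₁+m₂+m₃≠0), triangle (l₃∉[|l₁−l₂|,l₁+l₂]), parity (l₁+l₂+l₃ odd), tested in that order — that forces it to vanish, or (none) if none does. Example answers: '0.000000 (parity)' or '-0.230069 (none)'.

0.161478 (none)

m-sum 0 ✓  L=16 even ✓  3≤5≤11 ✓
Π(2lᵢ+1) = 15×9×11 = 1485
triangle coeff Δ(7,4,5) = 1/6126120
Σ_t [2,4]: t=2:+1/69120 t=3:−1/20736 t=4:+1/69120 = -1/51840
(3j)²=280/21879 [(7 4 5; 0 0 0)], sign=+1
Σ_t [0,2]: t=0:+1/58060800 t=1:−1/604800 t=2:+1/138240 = 13/2322432
(3j)²=1625/94248 [(7 4 5; -1 -2 3)], sign=+1
⇒ 4πI² = 3125/9537
I = (+1)√(3125/9537/(4π)) = 0.16147831
No selection rule forces the value: the integral is nonzero (none).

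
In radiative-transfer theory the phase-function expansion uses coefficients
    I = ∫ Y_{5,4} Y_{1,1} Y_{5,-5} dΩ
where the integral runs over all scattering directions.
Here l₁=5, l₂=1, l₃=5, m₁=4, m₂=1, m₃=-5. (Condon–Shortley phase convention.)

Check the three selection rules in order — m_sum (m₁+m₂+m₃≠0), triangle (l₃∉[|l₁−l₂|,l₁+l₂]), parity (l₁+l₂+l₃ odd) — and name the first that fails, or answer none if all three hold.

m₁+m₂+m₃ = 4 + 1 − 5 = 0  ✓
triangle: |5−1|=4 ≤ l₃=5 ≤ 5+1=6  ✓
parity: l₁+l₂+l₃ = 11 is odd  ✗

parity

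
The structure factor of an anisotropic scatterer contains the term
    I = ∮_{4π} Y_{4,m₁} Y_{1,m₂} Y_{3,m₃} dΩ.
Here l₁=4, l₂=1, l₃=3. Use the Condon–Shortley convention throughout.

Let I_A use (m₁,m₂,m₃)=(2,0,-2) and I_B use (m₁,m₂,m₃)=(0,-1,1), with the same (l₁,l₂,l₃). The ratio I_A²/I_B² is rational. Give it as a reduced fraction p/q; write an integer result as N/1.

2/1

l's match ⇒ only the (l;m) 3-j factors differ between A and B.
A: triangle coeff Δ(4,1,3) = 1/252; Σ_t [1,1]: t=1:−1/120 = -1/120; (3j)²=1/21 [(4 1 3; 2 0 -2)], sign=+1
B: triangle coeff Δ(4,1,3) = 1/252; Σ_t [0,0]: t=0:+1/96 = 1/96; (3j)²=1/42 [(4 1 3; 0 -1 1)], sign=+1
I_A²/I_B² = (1/21)/(1/42) = 2/1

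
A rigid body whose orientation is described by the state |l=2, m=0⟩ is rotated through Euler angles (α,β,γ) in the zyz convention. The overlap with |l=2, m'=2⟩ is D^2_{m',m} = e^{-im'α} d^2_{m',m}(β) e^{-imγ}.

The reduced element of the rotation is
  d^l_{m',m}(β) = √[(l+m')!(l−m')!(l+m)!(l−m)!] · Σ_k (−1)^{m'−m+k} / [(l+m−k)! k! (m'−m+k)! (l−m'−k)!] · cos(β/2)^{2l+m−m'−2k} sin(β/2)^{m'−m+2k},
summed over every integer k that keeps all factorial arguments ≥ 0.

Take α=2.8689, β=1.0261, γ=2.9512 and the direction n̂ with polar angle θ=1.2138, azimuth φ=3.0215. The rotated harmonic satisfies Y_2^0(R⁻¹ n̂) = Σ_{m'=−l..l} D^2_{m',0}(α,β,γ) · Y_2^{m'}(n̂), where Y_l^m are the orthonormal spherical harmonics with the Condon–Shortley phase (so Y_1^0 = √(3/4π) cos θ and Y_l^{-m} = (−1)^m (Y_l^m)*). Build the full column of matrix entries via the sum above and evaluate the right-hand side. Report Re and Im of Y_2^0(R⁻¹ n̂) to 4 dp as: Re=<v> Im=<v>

Need the full column D^2_{m',0} for m'=−2..2 at α=2.8689, β=1.0261, γ=2.9512.
cos(β/2)=0.871252, sin(β/2)=0.490837
d^2_{-2,0}: single k=2 term ⇒ +0.447958;  D = +0.382971-0.232377i
d^2_{-1,0}: k∈[1..2] ⇒ +0.795140 -0.252366 = +0.542774;  D = -0.522718+0.146183i
d^2_{0,0}: k∈[0..2] ⇒ +0.576201 -0.731512 +0.058043 = -0.097268;  D = -0.097268+0.000000i
d^2_{1,0}: k∈[0..1] ⇒ -0.795140 +0.252366 = -0.542774;  D = +0.522718+0.146183i
d^2_{2,0}: single k=0 term ⇒ +0.447958;  D = +0.382971+0.232377i
Y_2^{m'}(θ=1.2138,φ=3.0215) and Σ D·Y over m':
  (+0.3830-0.2324i)·(+0.3294+0.0807i)  (-0.5227+0.1462i)·(-0.2511-0.0303i)  (-0.0973+0.0000i)·(-0.1998+0.0000i)  (+0.5227+0.1462i)·(+0.2511-0.0303i)  (+0.3830+0.2324i)·(+0.3294-0.0807i)
Y_2^0(R⁻¹ n̂) = +0.580607+0.000000i

Re=0.5806 Im=0.0000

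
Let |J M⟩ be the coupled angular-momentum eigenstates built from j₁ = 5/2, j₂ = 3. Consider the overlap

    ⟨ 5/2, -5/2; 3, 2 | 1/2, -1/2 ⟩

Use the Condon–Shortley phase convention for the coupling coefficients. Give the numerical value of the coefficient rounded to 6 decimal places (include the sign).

√[2·5!0!1!/7! · 0!5!5!1!0!1!] = √(4800/7)
  +(−1)^5/∏(5,0,0,0,0,1)! = -1/120  (running -1/120)
⟨..|..⟩ = √(4800/7)·(-1/120) = -0.218218

-0.218218  (= −√(1/21))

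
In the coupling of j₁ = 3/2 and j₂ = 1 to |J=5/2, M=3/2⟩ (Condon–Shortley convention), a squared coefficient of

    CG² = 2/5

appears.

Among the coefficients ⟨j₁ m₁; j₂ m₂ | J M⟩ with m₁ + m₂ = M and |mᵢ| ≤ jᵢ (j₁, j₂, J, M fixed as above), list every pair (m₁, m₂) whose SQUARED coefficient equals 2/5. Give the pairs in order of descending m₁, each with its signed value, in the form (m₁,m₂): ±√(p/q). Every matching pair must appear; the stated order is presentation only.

(3/2,0): +√(2/5)

Admissible pairs with m₁+m₂ = M = 3/2: (1/2,1), (3/2,0)
  (m₁,m₂)=(3/2,0): CG² = 2/5, CG = +√(2/5)   ← matches the target
  (m₁,m₂)=(1/2,1): CG² = 3/5, CG = +√(3/5)
Pairs with CG² = 2/5: (3/2,0): +√(2/5)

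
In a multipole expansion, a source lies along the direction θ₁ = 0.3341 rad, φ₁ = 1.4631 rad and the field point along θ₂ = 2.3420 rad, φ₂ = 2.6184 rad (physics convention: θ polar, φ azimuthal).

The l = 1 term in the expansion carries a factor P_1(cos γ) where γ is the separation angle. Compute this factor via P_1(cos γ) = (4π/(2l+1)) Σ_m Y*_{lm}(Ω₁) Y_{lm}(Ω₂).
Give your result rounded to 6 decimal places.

Summing Y*_{l m}(θ₁,φ₁)·Y_{l m}(θ₂,φ₂) over m ∈ [−1, 1]; prefactor 4π/(2·1+1) = 4.188790:
  [-1]  conj(Y_{1,-1})(Ω₁) = +0.012178+0.112638i ; Y_{1,-1}(Ω₂) = -0.214603-0.123785i ; Δ = +0.011329-0.025680i
  [+0]  conj(Y_{1,0})(Ω₁) = +0.461586-0.000000i ; Y_{1,0}(Ω₂) = -0.340555+0.000000i ; Δ = -0.157195+0.000000i
  [+1]  conj(Y_{1,1})(Ω₁) = -0.012178+0.112638i ; Y_{1,1}(Ω₂) = +0.214603-0.123785i ; Δ = +0.011329+0.025680i
Σ over m = -0.134537+0.000000i; ×(4π/3) → -0.563545+0.000000i. Real part: -0.563545

-0.563545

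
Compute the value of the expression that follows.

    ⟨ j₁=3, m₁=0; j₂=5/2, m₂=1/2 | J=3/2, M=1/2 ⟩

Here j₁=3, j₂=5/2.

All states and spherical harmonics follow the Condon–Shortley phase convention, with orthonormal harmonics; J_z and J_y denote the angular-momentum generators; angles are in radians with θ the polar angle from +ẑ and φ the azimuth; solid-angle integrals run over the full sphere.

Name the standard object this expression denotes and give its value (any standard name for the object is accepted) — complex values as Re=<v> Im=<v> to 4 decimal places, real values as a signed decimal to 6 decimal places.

Clebsch–Gordan coefficient, +√(4/35) ≈ +0.338062

This is a Clebsch–Gordan (vector-coupling) coefficient.
√[4·4!2!1!/8! · 3!3!3!2!2!1!] = √(144/35)
  +(−1)^2/∏(2,2,1,1,1,0)! = 1/4  (running 1/4)
  +(−1)^3/∏(3,1,0,0,2,1)! = -1/12  (running 1/6)
⟨..|..⟩ = √(144/35)·(1/6) = +0.338062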